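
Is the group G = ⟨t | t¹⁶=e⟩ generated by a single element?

|G| = 16. The element t has order 16 (its powers give 16 distinct elements), so ⟨t⟩ = G and G is cyclic.

Answer: Yes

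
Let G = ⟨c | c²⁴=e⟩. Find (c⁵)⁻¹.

The order of (c⁵) is 24 (smallest k with (c⁵)ᵏ = e), so (c⁵)⁻¹ = (c⁵)²³ = c¹⁹.
Check: (c⁵) · (c¹⁹) → (c⁵) · c¹⁹ = e, giving e as required.

Answer: c¹⁹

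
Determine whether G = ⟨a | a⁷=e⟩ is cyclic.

|G| = 7. The element a has order 7 (its powers give 7 distinct elements), so ⟨a⟩ = G and G is cyclic.

Answer: Yes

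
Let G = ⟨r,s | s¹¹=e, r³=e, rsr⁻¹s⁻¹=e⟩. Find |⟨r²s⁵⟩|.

|⟨r²s⁵⟩| equals the order of r²s⁵. Compute successive powers until reaching e:
  (r²s⁵)¹ = r²s⁵, (r²s⁵)² = rs¹⁰, (r²s⁵)³ = s⁴, (r²s⁵)⁴ = r²s⁹, (r²s⁵)⁵ = rs³, (r²s⁵)⁶ = s⁸, (r²s⁵)⁷ = r²s², (r²s⁵)⁸ = rs⁷, (r²s⁵)⁹ = s, (r²s⁵)¹⁰ = r²s⁶, (r²s⁵)¹¹ = r, (r²s⁵)¹² = s⁵, (r²s⁵)¹³ = r²s¹⁰, (r²s⁵)¹⁴ = rs⁴, (r²s⁵)¹⁵ = s⁹, (r²s⁵)¹⁶ = r²s³, (r²s⁵)¹⁷ = rs⁸, (r²s⁵)¹⁸ = s², (r²s⁵)¹⁹ = r²s⁷, (r²s⁵)²⁰ = rs, (r²s⁵)²¹ = s⁶, (r²s⁵)²² = r², (r²s⁵)²³ = rs⁵, (r²s⁵)²⁴ = s¹⁰, (r²s⁵)²⁵ = r²s⁴, (r²s⁵)²⁶ = rs⁹, (r²s⁵)²⁷ = s³, (r²s⁵)²⁸ = r²s⁸, (r²s⁵)²⁹ = rs², (r²s⁵)³⁰ = s⁷, (r²s⁵)³¹ = r²s, (r²s⁵)³² = rs⁶, (r²s⁵)³³ = e.
The smallest positive k with (r²s⁵)ᵏ = e is 33, so |⟨r²s⁵⟩| = 33.

Answer: 33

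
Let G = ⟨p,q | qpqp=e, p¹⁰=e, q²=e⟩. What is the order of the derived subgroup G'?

G' = [G, G] is generated by all commutators. The generator-pair commutators are: [p, q] = p².
The subgroup they normally generate is {e, p², p⁴, p⁶, p⁸}, of order 5.
Check: |G/G'| = 20/5 = 4 is the order of the abelianisation.

Answer: 5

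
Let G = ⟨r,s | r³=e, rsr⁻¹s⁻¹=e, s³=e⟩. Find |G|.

Enumerate words in the generators, reducing via the relations: the distinct elements are
  {e, r, s, rs, r², s², rs², r²s, r²s²}.
No further products give new elements, so |G| = 9.

Answer: 9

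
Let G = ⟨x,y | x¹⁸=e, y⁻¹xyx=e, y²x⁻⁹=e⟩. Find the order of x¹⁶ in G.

Compute successive powers until reaching e:
  (x¹⁶)¹ = x¹⁶, (x¹⁶)² = x¹⁴, (x¹⁶)³ = x¹², (x¹⁶)⁴ = x¹⁰, (x¹⁶)⁵ = x⁸, (x¹⁶)⁶ = x⁶, (x¹⁶)⁷ = x⁴, (x¹⁶)⁸ = x², (x¹⁶)⁹ = e.
The smallest positive k with (x¹⁶)ᵏ = e is 9.

Answer: 9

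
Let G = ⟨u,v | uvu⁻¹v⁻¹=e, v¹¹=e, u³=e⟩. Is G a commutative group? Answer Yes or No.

Each pair of generators commutes: u·v = uv = v·u. Since the generators pairwise commute, every element of G commutes with every other, so G is abelian.

Answer: Yes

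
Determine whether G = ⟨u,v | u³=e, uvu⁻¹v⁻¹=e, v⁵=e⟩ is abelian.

Each pair of generators commutes: u·v = uv = v·u. Since the generators pairwise commute, every element of G commutes with every other, so G is abelian.

Answer: Yes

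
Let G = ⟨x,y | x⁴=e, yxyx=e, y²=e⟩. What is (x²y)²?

Compute successive powers of (x²y), reducing at each step:
  (x²y)²: (x²y) · x² = y;   y · y = e

Answer: e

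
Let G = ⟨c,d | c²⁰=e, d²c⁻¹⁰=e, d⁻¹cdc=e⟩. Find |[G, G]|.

G' = [G, G] is generated by all commutators. The generator-pair commutators are: [c, d] = c².
The subgroup they normally generate is {e, c², c⁴, c⁶, c⁸, c¹⁰, c¹², c¹⁴, c¹⁶, c¹⁸}, of order 10.
Check: |G/G'| = 40/10 = 4 is the order of the abelianisation.

Answer: 10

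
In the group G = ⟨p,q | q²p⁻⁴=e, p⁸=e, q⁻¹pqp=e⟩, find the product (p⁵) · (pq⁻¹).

Compute (p⁵) · (pq⁻¹) by multiplying left to right and reducing via the relations at each step:
  (p⁵) · p = p⁶
  (p⁶) · q⁻¹ = p²q

Answer: p²q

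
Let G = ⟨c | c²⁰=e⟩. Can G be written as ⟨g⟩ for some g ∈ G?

|G| = 20. The element c has order 20 (its powers give 20 distinct elements), so ⟨c⟩ = G and G is cyclic.

Answer: Yes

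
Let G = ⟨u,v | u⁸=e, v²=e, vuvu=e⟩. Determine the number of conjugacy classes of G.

The conjugacy classes (representative and size) are:
  [e] (size 1), [u] (size 2), [u⁶] (size 2), [u³] (size 2), [u⁴] (size 1), [v] (size 4), [u⁵v] (size 4).
Class equation: 1 + 2 + 2 + 2 + 1 + 4 + 4 = 16 = |G|. So G has 7 conjugacy classes.

Answer: 7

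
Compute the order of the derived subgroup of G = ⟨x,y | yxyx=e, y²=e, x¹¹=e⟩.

G' = [G, G] is generated by all commutators. The generator-pair commutators are: [x, y] = x².
The subgroup they normally generate is {e, x, x², x³, x⁴, x⁵, x⁶, x⁷, x⁸, x⁹, x¹⁰}, of order 11.
Check: |G/G'| = 22/11 = 2 is the order of the abelianisation.

Answer: 11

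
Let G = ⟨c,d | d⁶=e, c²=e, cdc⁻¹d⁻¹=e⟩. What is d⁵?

Compute successive powers of d, reducing at each step:
  d²: d · d = d²
  d³: (d²) · d = d³
  d⁴: (d³) · d = d⁴
  d⁵: (d⁴) · d = d⁵

Answer: d⁵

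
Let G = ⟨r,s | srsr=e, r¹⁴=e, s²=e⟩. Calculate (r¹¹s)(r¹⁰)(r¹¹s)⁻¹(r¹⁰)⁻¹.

[(r¹¹s), (r¹⁰)] = (r¹¹s)·(r¹⁰)·(r¹¹s)⁻¹·(r¹⁰)⁻¹.
  (r¹¹s) · (r¹⁰) = rs
  (rs) · (r¹¹s) = r⁴
  (r⁴) · (r⁴) = r⁸

Answer: r⁸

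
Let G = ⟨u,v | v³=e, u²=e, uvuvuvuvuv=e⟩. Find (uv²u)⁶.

Compute successive powers of (uv²u), reducing at each step:
  (uv²u)²: (uv²u) · u = uv²;   (uv²) · v² = uv;   (uv) · u = uvu
  (uv²u)³: (uvu) · u = uv;   (uv) · v² = u;   u · u = e
  (uv²u)⁴: e · u = u;   u · v² = uv²;   (uv²) · u = uv²u
  (uv²u)⁵: (uv²u) · u = uv²;   (uv²) · v² = uv;   (uv) · u = uvu
  (uv²u)⁶: (uvu) · u = uv;   (uv) · v² = u;   u · u = e

Answer: e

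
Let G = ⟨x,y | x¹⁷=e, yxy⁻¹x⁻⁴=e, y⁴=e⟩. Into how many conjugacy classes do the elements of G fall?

The conjugacy classes (representative and size) are:
  [e] (size 1), [x⁴] (size 4), [x²] (size 4), [x⁵] (size 4), [x¹¹] (size 4), [x⁷y] (size 17), [x³y²] (size 17), [x⁹y³] (size 17).
Class equation: 1 + 4 + 4 + 4 + 4 + 17 + 17 + 17 = 68 = |G|. So G has 8 conjugacy classes.

Answer: 8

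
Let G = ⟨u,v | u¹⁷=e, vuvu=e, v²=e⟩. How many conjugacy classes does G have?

The conjugacy classes (representative and size) are:
  [e] (size 1), [u¹⁶] (size 2), [u²] (size 2), [u³] (size 2), [u¹³] (size 2), [u¹²] (size 2), [u⁶] (size 2), [u¹⁰] (size 2), [u⁹] (size 2), [u⁷v] (size 17).
Class equation: 1 + 2 + 2 + 2 + 2 + 2 + 2 + 2 + 2 + 17 = 34 = |G|. So G has 10 conjugacy classes.

Answer: 10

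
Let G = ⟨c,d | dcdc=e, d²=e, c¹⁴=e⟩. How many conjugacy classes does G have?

The conjugacy classes (representative and size) are:
  [e] (size 1), [c¹³] (size 2), [c²] (size 2), [c³] (size 2), [c¹⁰] (size 2), [c⁵] (size 2), [c⁸] (size 2), [c⁷] (size 1), [c⁶d] (size 7), [c⁹d] (size 7).
Class equation: 1 + 2 + 2 + 2 + 2 + 2 + 2 + 1 + 7 + 7 = 28 = |G|. So G has 10 conjugacy classes.

Answer: 10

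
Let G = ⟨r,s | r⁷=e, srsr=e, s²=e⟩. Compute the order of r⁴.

Compute successive powers until reaching e:
  (r⁴)¹ = r⁴, (r⁴)² = r, (r⁴)³ = r⁵, (r⁴)⁴ = r², (r⁴)⁵ = r⁶, (r⁴)⁶ = r³, (r⁴)⁷ = e.
The smallest positive k with (r⁴)ᵏ = e is 7.

Answer: 7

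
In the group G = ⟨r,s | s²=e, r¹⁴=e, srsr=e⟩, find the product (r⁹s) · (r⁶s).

Compute (r⁹s) · (r⁶s) by multiplying left to right and reducing via the relations at each step:
  (r⁹s) · r⁶ = r³s
  (r³s) · s = r³

Answer: r³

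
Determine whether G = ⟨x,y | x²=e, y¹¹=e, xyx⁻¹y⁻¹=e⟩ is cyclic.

|G| = 22. The element xy has order 22 (its powers give 22 distinct elements), so ⟨xy⟩ = G and G is cyclic.

Answer: Yes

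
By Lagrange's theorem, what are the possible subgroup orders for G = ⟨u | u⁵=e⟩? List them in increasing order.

|G| = 5 = 5. By Lagrange's theorem the order of any subgroup divides 5; the divisors of 5 are 1, 5.

Answer: 1, 5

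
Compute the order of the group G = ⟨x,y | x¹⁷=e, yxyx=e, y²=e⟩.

Enumerate words in the generators, reducing via the relations: the distinct elements are
  {e, x, y, xy, x², x³, x⁴, x⁵, x⁶, x⁷, x⁸, x⁹, x²y, x³y, x¹², x¹³, x¹¹, x¹⁰, x¹⁴, x¹⁵, x¹⁶, x⁴y, x⁵y, x⁶y, x⁷y, x⁸y, x⁹y, x¹²y, x¹³y, x¹¹y, x¹⁰y, x¹⁴y, x¹⁵y, x¹⁶y}.
No further products give new elements, so |G| = 34.

Answer: 34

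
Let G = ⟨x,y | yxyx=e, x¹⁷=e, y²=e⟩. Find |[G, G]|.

G' = [G, G] is generated by all commutators. The generator-pair commutators are: [x, y] = x².
The subgroup they normally generate is {e, x, x², x³, x⁴, x⁵, x⁶, x⁷, x⁸, x⁹, x¹⁰, x¹¹, x¹², x¹³, x¹⁴, x¹⁵, x¹⁶}, of order 17.
Check: |G/G'| = 34/17 = 2 is the order of the abelianisation.

Answer: 17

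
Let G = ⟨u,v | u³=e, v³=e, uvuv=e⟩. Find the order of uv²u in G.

Compute successive powers until reaching e:
  (uv²u)¹ = uv²u, (uv²u)² = e.
The smallest positive k with (uv²u)ᵏ = e is 2.

Answer: 2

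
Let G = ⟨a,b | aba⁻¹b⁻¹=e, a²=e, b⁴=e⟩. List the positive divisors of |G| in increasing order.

|G| = 8 = 2³. By Lagrange's theorem the order of any subgroup divides 8; the divisors of 8 are 1, 2, 4, 8.

Answer: 1, 2, 4, 8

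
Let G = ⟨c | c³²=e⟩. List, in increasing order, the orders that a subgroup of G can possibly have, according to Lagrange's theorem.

|G| = 32 = 2⁵. By Lagrange's theorem the order of any subgroup divides 32; the divisors of 32 are 1, 2, 4, 8, 16, 32.

Answer: 1, 2, 4, 8, 16, 32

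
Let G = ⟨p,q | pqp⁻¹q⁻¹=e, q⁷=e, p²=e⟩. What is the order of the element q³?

Compute successive powers until reaching e:
  (q³)¹ = q³, (q³)² = q⁶, (q³)³ = q², (q³)⁴ = q⁵, (q³)⁵ = q, (q³)⁶ = q⁴, (q³)⁷ = e.
The smallest positive k with (q³)ᵏ = e is 7.

Answer: 7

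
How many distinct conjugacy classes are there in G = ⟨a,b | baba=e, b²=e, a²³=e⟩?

The conjugacy classes (representative and size) are:
  [e] (size 1), [a] (size 2), [a²¹] (size 2), [a²⁰] (size 2), [a⁴] (size 2), [a¹⁸] (size 2), [a⁶] (size 2), [a¹⁶] (size 2), [a⁸] (size 2), [a⁹] (size 2), [a¹⁰] (size 2), [a¹²] (size 2), [a¹⁸b] (size 23).
Class equation: 1 + 2 + 2 + 2 + 2 + 2 + 2 + 2 + 2 + 2 + 2 + 2 + 23 = 46 = |G|. So G has 13 conjugacy classes.

Answer: 13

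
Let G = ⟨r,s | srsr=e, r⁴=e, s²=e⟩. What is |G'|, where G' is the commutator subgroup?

G' = [G, G] is generated by all commutators. The generator-pair commutators are: [r, s] = r².
The subgroup they normally generate is {e, r²}, of order 2.
Check: |G/G'| = 8/2 = 4 is the order of the abelianisation.

Answer: 2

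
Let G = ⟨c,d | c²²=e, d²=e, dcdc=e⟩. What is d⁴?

Compute successive powers of d, reducing at each step:
  d²: d · d = e
  d³: e · d = d
  d⁴: d · d = e

Answer: e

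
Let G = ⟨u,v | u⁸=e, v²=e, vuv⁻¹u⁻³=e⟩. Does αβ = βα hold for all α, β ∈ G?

u·v = uv but v·u = u³v, so u·v ≠ v·u and G is not abelian.

Answer: No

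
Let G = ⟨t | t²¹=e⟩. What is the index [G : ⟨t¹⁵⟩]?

First find ord(t¹⁵) by computing successive powers:
  (t¹⁵)¹ = t¹⁵, (t¹⁵)² = t⁹, (t¹⁵)³ = t³, (t¹⁵)⁴ = t¹⁸, (t¹⁵)⁵ = t¹², (t¹⁵)⁶ = t⁶, (t¹⁵)⁷ = e.
So |⟨t¹⁵⟩| = ord(t¹⁵) = 7. With |G| = 21, by Lagrange [G : ⟨t¹⁵⟩] = 21/7 = 3.

Answer: 3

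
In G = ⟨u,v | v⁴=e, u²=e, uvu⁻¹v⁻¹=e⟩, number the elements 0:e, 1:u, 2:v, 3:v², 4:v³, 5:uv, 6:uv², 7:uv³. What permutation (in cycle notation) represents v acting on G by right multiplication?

(0 2 3 4)(1 5 6 7)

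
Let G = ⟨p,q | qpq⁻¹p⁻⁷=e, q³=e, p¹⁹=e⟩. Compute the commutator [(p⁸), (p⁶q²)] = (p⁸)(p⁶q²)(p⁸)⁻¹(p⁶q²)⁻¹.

[(p⁸), (p⁶q²)] = (p⁸)·(p⁶q²)·(p⁸)⁻¹·(p⁶q²)⁻¹.
  (p⁸) · (p⁶q²) = p¹⁴q²
  (p¹⁴q²) · (p¹¹) = p²q²
  (p²q²) · (p¹⁵q) = p¹⁵

Answer: p¹⁵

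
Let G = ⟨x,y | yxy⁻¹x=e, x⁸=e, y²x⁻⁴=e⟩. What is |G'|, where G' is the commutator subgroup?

G' = [G, G] is generated by all commutators. The generator-pair commutators are: [x, y] = x².
The subgroup they normally generate is {e, x², x⁴, x⁶}, of order 4.
Check: |G/G'| = 16/4 = 4 is the order of the abelianisation.

Answer: 4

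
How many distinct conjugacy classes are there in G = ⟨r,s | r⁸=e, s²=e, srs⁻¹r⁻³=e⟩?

The conjugacy classes (representative and size) are:
  [e] (size 1), [r³] (size 2), [r²] (size 2), [r⁴] (size 1), [r⁵] (size 2), [r⁴s] (size 4), [rs] (size 4).
Class equation: 1 + 2 + 2 + 1 + 2 + 4 + 4 = 16 = |G|. So G has 7 conjugacy classes.

Answer: 7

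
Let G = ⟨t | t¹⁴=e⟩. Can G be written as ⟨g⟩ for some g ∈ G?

|G| = 14. The element t has order 14 (its powers give 14 distinct elements), so ⟨t⟩ = G and G is cyclic.

Answer: Yes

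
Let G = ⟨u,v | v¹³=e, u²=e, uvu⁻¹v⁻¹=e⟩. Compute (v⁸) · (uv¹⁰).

Compute (v⁸) · (uv¹⁰) by multiplying left to right and reducing via the relations at each step:
  (v⁸) · u = uv⁸
  (uv⁸) · v¹⁰ = uv⁵

Answer: uv⁵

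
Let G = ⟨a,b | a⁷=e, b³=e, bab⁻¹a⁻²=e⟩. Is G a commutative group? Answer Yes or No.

a·b = ab but b·a = a²b, so a·b ≠ b·a and G is not abelian.

Answer: No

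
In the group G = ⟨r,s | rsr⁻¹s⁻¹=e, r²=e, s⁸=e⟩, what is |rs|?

Compute successive powers until reaching e:
  (rs)¹ = rs, (rs)² = s², (rs)³ = rs³, (rs)⁴ = s⁴, (rs)⁵ = rs⁵, (rs)⁶ = s⁶, (rs)⁷ = rs⁷, (rs)⁸ = e.
The smallest positive k with (rs)ᵏ = e is 8.

Answer: 8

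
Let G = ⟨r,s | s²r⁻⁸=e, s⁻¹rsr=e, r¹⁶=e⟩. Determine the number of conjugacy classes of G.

The conjugacy classes (representative and size) are:
  [e] (size 1), [r] (size 2), [r¹⁴] (size 2), [r³] (size 2), [r¹²] (size 2), [r⁵] (size 2), [r¹⁰] (size 2), [r⁷] (size 2), [r⁸] (size 1), [r⁶s] (size 8), [r³s⁻¹] (size 8).
Class equation: 1 + 2 + 2 + 2 + 2 + 2 + 2 + 2 + 1 + 8 + 8 = 32 = |G|. So G has 11 conjugacy classes.

Answer: 11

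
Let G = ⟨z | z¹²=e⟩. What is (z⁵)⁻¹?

The order of (z⁵) is 12 (smallest k with (z⁵)ᵏ = e), so (z⁵)⁻¹ = (z⁵)¹¹ = z⁷.
Check: (z⁵) · (z⁷) → (z⁵) · z⁷ = e, giving e as required.

Answer: z⁷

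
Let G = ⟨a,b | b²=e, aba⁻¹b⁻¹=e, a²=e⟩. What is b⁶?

Compute successive powers of b, reducing at each step:
  b²: b · b = e
  b³: e · b = b
  b⁴: b · b = e
  b⁵: e · b = b
  b⁶: b · b = e

Answer: e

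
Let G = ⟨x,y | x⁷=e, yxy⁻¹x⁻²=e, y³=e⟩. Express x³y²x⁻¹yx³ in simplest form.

Multiply left to right, reducing at each step:
  (x³) · y² = x³y²
  (x³y²) · x⁻¹ = x⁶y²
  (x⁶y²) · y = x⁶
  (x⁶) · x³ = x²

Answer: x²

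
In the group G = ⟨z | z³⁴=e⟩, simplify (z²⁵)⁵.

Compute successive powers of (z²⁵), reducing at each step:
  (z²⁵)²: (z²⁵) · z²⁵ = z¹⁶
  (z²⁵)³: (z¹⁶) · z²⁵ = z⁷
  (z²⁵)⁴: (z⁷) · z²⁵ = z³²
  (z²⁵)⁵: (z³²) · z²⁵ = z²³

Answer: z²³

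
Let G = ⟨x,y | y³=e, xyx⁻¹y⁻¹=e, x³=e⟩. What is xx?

Compute x · x by multiplying left to right and reducing via the relations at each step:
  x · x = x²

Answer: x²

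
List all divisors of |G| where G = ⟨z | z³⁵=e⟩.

|G| = 35 = 5 · 7. By Lagrange's theorem the order of any subgroup divides 35; the divisors of 35 are 1, 5, 7, 35.

Answer: 1, 5, 7, 35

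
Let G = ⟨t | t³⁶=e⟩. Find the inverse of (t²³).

The order of (t²³) is 36 (smallest k with (t²³)ᵏ = e), so (t²³)⁻¹ = (t²³)³⁵ = t¹³.
Check: (t²³) · (t¹³) → (t²³) · t¹³ = e, giving e as required.

Answer: t¹³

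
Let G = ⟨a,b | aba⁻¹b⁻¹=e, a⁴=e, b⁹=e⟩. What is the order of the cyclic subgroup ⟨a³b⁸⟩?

|⟨a³b⁸⟩| equals the order of a³b⁸. Compute successive powers until reaching e:
  (a³b⁸)¹ = a³b⁸, (a³b⁸)² = a²b⁷, (a³b⁸)³ = ab⁶, (a³b⁸)⁴ = b⁵, (a³b⁸)⁵ = a³b⁴, (a³b⁸)⁶ = a²b³, (a³b⁸)⁷ = ab², (a³b⁸)⁸ = b, (a³b⁸)⁹ = a³, (a³b⁸)¹⁰ = a²b⁸, (a³b⁸)¹¹ = ab⁷, (a³b⁸)¹² = b⁶, (a³b⁸)¹³ = a³b⁵, (a³b⁸)¹⁴ = a²b⁴, (a³b⁸)¹⁵ = ab³, (a³b⁸)¹⁶ = b², (a³b⁸)¹⁷ = a³b, (a³b⁸)¹⁸ = a², (a³b⁸)¹⁹ = ab⁸, (a³b⁸)²⁰ = b⁷, (a³b⁸)²¹ = a³b⁶, (a³b⁸)²² = a²b⁵, (a³b⁸)²³ = ab⁴, (a³b⁸)²⁴ = b³, (a³b⁸)²⁵ = a³b², (a³b⁸)²⁶ = a²b, (a³b⁸)²⁷ = a, (a³b⁸)²⁸ = b⁸, (a³b⁸)²⁹ = a³b⁷, (a³b⁸)³⁰ = a²b⁶, (a³b⁸)³¹ = ab⁵, (a³b⁸)³² = b⁴, (a³b⁸)³³ = a³b³, (a³b⁸)³⁴ = a²b², (a³b⁸)³⁵ = ab, (a³b⁸)³⁶ = e.
The smallest positive k with (a³b⁸)ᵏ = e is 36, so |⟨a³b⁸⟩| = 36.

Answer: 36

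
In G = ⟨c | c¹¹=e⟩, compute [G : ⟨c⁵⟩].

First find ord(c⁵) by computing successive powers:
  (c⁵)¹ = c⁵, (c⁵)² = c¹⁰, (c⁵)³ = c⁴, (c⁵)⁴ = c⁹, (c⁵)⁵ = c³, (c⁵)⁶ = c⁸, (c⁵)⁷ = c², (c⁵)⁸ = c⁷, (c⁵)⁹ = c, (c⁵)¹⁰ = c⁶, (c⁵)¹¹ = e.
So |⟨c⁵⟩| = ord(c⁵) = 11. With |G| = 11, by Lagrange [G : ⟨c⁵⟩] = 11/11 = 1.

Answer: 1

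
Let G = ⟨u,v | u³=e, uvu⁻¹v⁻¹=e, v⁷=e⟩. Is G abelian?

Each pair of generators commutes: u·v = uv = v·u. Since the generators pairwise commute, every element of G commutes with every other, so G is abelian.

Answer: Yes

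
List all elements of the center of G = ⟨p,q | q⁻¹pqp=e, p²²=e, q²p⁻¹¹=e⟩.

An element z ∈ Z(G) iff z commutes with every generator.
For example p¹¹ is central: (p¹¹)·p = p¹² = p·(p¹¹); (p¹¹)·q = q⁻¹ = q·(p¹¹).
Whereas p ∉ Z(G) since p·q = pq ≠ p¹⁰q⁻¹ = q·p.
Checking each of the 44 elements this way gives Z(G) = {e, p¹¹}, of order 2.

Answer: {e, p¹¹}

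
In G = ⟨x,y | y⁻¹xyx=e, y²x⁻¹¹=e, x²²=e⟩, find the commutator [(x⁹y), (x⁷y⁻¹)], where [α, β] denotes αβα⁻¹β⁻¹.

[(x⁹y), (x⁷y⁻¹)] = (x⁹y)·(x⁷y⁻¹)·(x⁹y)⁻¹·(x⁷y⁻¹)⁻¹.
  (x⁹y) · (x⁷y⁻¹) = x²
  (x²) · (x⁹y⁻¹) = y
  y · (x⁷y) = x⁴

Answer: x⁴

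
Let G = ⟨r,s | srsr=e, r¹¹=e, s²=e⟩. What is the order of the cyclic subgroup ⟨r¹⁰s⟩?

|⟨r¹⁰s⟩| equals the order of r¹⁰s. Compute successive powers until reaching e:
  (r¹⁰s)¹ = r¹⁰s, (r¹⁰s)² = e.
The smallest positive k with (r¹⁰s)ᵏ = e is 2, so |⟨r¹⁰s⟩| = 2.

Answer: 2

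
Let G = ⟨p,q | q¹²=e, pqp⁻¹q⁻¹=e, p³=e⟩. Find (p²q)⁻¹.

The order of (p²q) is 12 (smallest k with (p²q)ᵏ = e), so (p²q)⁻¹ = (p²q)¹¹ = pq¹¹.
Check: (p²q) · (pq¹¹) → (p²q) · p = q;   q · q¹¹ = e, giving e as required.

Answer: pq¹¹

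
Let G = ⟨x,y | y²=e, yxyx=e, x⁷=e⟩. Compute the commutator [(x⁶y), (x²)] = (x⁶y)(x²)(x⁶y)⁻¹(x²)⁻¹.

[(x⁶y), (x²)] = (x⁶y)·(x²)·(x⁶y)⁻¹·(x²)⁻¹.
  (x⁶y) · (x²) = x⁴y
  (x⁴y) · (x⁶y) = x⁵
  (x⁵) · (x⁵) = x³

Answer: x³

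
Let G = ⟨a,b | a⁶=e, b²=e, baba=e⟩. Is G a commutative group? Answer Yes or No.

a·b = ab but b·a = a⁵b, so a·b ≠ b·a and G is not abelian.

Answer: No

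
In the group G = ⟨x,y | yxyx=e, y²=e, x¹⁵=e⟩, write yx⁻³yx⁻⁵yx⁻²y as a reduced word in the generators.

Multiply left to right, reducing at each step:
  y · x⁻³ = x³y
  (x³y) · y = x³
  (x³) · x⁻⁵ = x¹³
  (x¹³) · y = x¹³y
  (x¹³y) · x⁻² = y
  y · y = e

Answer: e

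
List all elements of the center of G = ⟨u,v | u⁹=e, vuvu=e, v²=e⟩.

An element z ∈ Z(G) iff z commutes with every generator.
For example e is central: e·u = u = u·e; e·v = v = v·e.
Whereas u ∉ Z(G) since u·v = uv ≠ u⁸v = v·u.
Checking each of the 18 elements this way gives Z(G) = {e}, of order 1.

Answer: {e}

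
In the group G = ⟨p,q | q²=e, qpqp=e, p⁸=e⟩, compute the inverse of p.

The order of p is 8 (smallest k with pᵏ = e), so p⁻¹ = p⁷ = p⁷.
Check: p · (p⁷) → p · p⁷ = e, giving e as required.

Answer: p⁷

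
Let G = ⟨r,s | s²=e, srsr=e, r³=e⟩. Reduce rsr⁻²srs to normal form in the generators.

Multiply left to right, reducing at each step:
  r · s = rs
  (rs) · r⁻² = s
  s · s = e
  e · r = r
  r · s = rs

Answer: rs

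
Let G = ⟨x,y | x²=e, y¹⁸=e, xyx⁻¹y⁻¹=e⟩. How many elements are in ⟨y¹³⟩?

|⟨y¹³⟩| equals the order of y¹³. Compute successive powers until reaching e:
  (y¹³)¹ = y¹³, (y¹³)² = y⁸, (y¹³)³ = y³, (y¹³)⁴ = y¹⁶, (y¹³)⁵ = y¹¹, (y¹³)⁶ = y⁶, (y¹³)⁷ = y, (y¹³)⁸ = y¹⁴, (y¹³)⁹ = y⁹, (y¹³)¹⁰ = y⁴, (y¹³)¹¹ = y¹⁷, (y¹³)¹² = y¹², (y¹³)¹³ = y⁷, (y¹³)¹⁴ = y², (y¹³)¹⁵ = y¹⁵, (y¹³)¹⁶ = y¹⁰, (y¹³)¹⁷ = y⁵, (y¹³)¹⁸ = e.
The smallest positive k with (y¹³)ᵏ = e is 18, so |⟨y¹³⟩| = 18.

Answer: 18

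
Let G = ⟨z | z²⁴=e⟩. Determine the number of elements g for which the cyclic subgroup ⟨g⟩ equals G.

G is cyclic of order 24. An element generates G iff its order is 24, and a cyclic group of order 24 has exactly φ(24) = 8 such elements.

Answer: 8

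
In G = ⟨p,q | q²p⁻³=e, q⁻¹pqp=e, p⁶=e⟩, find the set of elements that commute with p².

⟨p²⟩ ⊆ C_G(p²) since powers of p² commute with p²; so |C_G(p²)| ≥ |⟨p²⟩| = 3.
By orbit–stabilizer, |C_G(p²)| = |G| / |conj. class of p²| = 12 / 2 = 6.
The 6 elements commuting with p² are {e, p, p², p³, p⁴, p⁵}.

Answer: {e, p, p², p³, p⁴, p⁵}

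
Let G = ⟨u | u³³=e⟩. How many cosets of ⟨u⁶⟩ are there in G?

First find ord(u⁶) by computing successive powers:
  (u⁶)¹ = u⁶, (u⁶)² = u¹², (u⁶)³ = u¹⁸, (u⁶)⁴ = u²⁴, (u⁶)⁵ = u³⁰, (u⁶)⁶ = u³, (u⁶)⁷ = u⁹, (u⁶)⁸ = u¹⁵, (u⁶)⁹ = u²¹, (u⁶)¹⁰ = u²⁷, (u⁶)¹¹ = e.
So |⟨u⁶⟩| = ord(u⁶) = 11. With |G| = 33, by Lagrange [G : ⟨u⁶⟩] = 33/11 = 3.

Answer: 3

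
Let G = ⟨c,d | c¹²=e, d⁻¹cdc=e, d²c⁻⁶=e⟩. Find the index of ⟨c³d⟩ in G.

First find ord(c³d) by computing successive powers:
  (c³d)¹ = c³d, (c³d)² = c⁶, (c³d)³ = c³d⁻¹, (c³d)⁴ = e.
So |⟨c³d⟩| = ord(c³d) = 4. With |G| = 24, by Lagrange [G : ⟨c³d⟩] = 24/4 = 6.

Answer: 6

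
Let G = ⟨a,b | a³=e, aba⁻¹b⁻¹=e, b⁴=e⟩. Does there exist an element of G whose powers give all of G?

|G| = 12. The element ab has order 12 (its powers give 12 distinct elements), so ⟨ab⟩ = G and G is cyclic.

Answer: Yes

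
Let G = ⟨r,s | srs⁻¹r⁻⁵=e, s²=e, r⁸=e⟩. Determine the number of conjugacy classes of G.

The conjugacy classes (representative and size) are:
  [e] (size 1), [r⁵] (size 2), [r²] (size 1), [r⁷] (size 2), [r⁴] (size 1), [r⁶] (size 1), [s] (size 2), [r⁵s] (size 2), [r²s] (size 2), [r³s] (size 2).
Class equation: 1 + 2 + 1 + 2 + 1 + 1 + 2 + 2 + 2 + 2 = 16 = |G|. So G has 10 conjugacy classes.

Answer: 10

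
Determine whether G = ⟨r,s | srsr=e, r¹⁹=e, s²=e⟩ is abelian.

r·s = rs but s·r = r¹⁸s, so r·s ≠ s·r and G is not abelian.

Answer: No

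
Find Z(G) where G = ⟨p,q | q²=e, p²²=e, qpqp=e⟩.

An element z ∈ Z(G) iff z commutes with every generator.
For example p¹¹ is central: (p¹¹)·p = p¹² = p·(p¹¹); (p¹¹)·q = p¹¹q = q·(p¹¹).
Whereas p ∉ Z(G) since p·q = pq ≠ p²¹q = q·p.
Checking each of the 44 elements this way gives Z(G) = {e, p¹¹}, of order 2.

Answer: {e, p¹¹}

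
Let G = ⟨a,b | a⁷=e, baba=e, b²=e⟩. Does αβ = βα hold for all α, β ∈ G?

a·b = ab but b·a = a⁶b, so a·b ≠ b·a and G is not abelian.

Answer: No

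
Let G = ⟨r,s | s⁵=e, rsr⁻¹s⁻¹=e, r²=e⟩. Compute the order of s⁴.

Compute successive powers until reaching e:
  (s⁴)¹ = s⁴, (s⁴)² = s³, (s⁴)³ = s², (s⁴)⁴ = s, (s⁴)⁵ = e.
The smallest positive k with (s⁴)ᵏ = e is 5.

Answer: 5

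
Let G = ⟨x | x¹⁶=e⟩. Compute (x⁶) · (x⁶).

Compute (x⁶) · (x⁶) by multiplying left to right and reducing via the relations at each step:
  (x⁶) · x⁶ = x¹²

Answer: x¹²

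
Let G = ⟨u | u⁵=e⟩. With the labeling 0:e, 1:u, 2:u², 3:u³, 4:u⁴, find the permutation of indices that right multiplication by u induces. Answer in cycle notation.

(0 1 2 3 4)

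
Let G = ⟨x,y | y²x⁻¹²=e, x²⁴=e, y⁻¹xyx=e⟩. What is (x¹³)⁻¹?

The order of (x¹³) is 24 (smallest k with (x¹³)ᵏ = e), so (x¹³)⁻¹ = (x¹³)²³ = x¹¹.
Check: (x¹³) · (x¹¹) → (x¹³) · x¹¹ = e, giving e as required.

Answer: x¹¹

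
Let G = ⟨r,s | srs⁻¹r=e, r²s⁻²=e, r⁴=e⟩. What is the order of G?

Enumerate words in the generators, reducing via the relations: the distinct elements are
  {e, r, s, rs, r², r³, s⁻¹, rs⁻¹}.
No further products give new elements, so |G| = 8.

Answer: 8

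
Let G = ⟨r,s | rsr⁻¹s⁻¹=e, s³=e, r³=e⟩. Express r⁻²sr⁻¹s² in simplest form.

Multiply left to right, reducing at each step:
  r · s = rs
  (rs) · r⁻¹ = s
  s · s² = e

Answer: e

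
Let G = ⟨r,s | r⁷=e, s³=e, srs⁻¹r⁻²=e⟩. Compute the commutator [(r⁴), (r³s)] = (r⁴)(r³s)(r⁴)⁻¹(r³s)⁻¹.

[(r⁴), (r³s)] = (r⁴)·(r³s)·(r⁴)⁻¹·(r³s)⁻¹.
  (r⁴) · (r³s) = s
  s · (r³) = r⁶s
  (r⁶s) · (r²s²) = r³

Answer: r³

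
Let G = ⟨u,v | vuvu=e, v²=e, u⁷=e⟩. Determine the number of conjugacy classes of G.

The conjugacy classes (representative and size) are:
  [e] (size 1), [u⁶] (size 2), [u⁵] (size 2), [u⁴] (size 2), [uv] (size 7).
Class equation: 1 + 2 + 2 + 2 + 7 = 14 = |G|. So G has 5 conjugacy classes.

Answer: 5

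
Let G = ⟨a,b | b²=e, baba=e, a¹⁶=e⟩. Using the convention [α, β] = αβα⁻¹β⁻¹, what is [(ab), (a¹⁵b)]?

[(ab), (a¹⁵b)] = (ab)·(a¹⁵b)·(ab)⁻¹·(a¹⁵b)⁻¹.
  (ab) · (a¹⁵b) = a²
  (a²) · (ab) = a³b
  (a³b) · (a¹⁵b) = a⁴

Answer: a⁴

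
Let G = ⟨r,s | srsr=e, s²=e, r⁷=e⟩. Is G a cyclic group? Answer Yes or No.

Every cyclic group is abelian. But r·s = rs while s·r = r⁶s, so r·s ≠ s·r and G is not abelian. Hence G is not cyclic.

Answer: No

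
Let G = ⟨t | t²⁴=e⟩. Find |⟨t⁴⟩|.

|⟨t⁴⟩| equals the order of t⁴. Compute successive powers until reaching e:
  (t⁴)¹ = t⁴, (t⁴)² = t⁸, (t⁴)³ = t¹², (t⁴)⁴ = t¹⁶, (t⁴)⁵ = t²⁰, (t⁴)⁶ = e.
The smallest positive k with (t⁴)ᵏ = e is 6, so |⟨t⁴⟩| = 6.

Answer: 6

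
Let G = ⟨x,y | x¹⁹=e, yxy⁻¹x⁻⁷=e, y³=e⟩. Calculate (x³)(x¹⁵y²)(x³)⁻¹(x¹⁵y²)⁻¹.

[(x³), (x¹⁵y²)] = (x³)·(x¹⁵y²)·(x³)⁻¹·(x¹⁵y²)⁻¹.
  (x³) · (x¹⁵y²) = x¹⁸y²
  (x¹⁸y²) · (x¹⁶) = x⁴y²
  (x⁴y²) · (x⁹y) = x⁸

Answer: x⁸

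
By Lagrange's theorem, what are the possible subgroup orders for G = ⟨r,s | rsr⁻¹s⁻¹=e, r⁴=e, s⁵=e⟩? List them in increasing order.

|G| = 20 = 2² · 5. By Lagrange's theorem the order of any subgroup divides 20; the divisors of 20 are 1, 2, 4, 5, 10, 20.

Answer: 1, 2, 4, 5, 10, 20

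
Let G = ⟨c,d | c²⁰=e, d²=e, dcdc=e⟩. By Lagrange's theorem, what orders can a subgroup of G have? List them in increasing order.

|G| = 40 = 2³ · 5. By Lagrange's theorem the order of any subgroup divides 40; the divisors of 40 are 1, 2, 4, 5, 8, 10, 20, 40.

Answer: 1, 2, 4, 5, 8, 10, 20, 40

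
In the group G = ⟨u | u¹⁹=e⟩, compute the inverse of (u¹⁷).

The order of (u¹⁷) is 19 (smallest k with (u¹⁷)ᵏ = e), so (u¹⁷)⁻¹ = (u¹⁷)¹⁸ = u².
Check: (u¹⁷) · (u²) → (u¹⁷) · u² = e, giving e as required.

Answer: u²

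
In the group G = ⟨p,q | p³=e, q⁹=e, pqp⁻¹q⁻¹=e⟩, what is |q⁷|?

Compute successive powers until reaching e:
  (q⁷)¹ = q⁷, (q⁷)² = q⁵, (q⁷)³ = q³, (q⁷)⁴ = q, (q⁷)⁵ = q⁸, (q⁷)⁶ = q⁶, (q⁷)⁷ = q⁴, (q⁷)⁸ = q², (q⁷)⁹ = e.
The smallest positive k with (q⁷)ᵏ = e is 9.

Answer: 9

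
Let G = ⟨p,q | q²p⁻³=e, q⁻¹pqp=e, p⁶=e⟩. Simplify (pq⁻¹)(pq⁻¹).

Compute (pq⁻¹) · (pq⁻¹) by multiplying left to right and reducing via the relations at each step:
  (pq⁻¹) · p = q⁻¹
  (q⁻¹) · q⁻¹ = p³

Answer: p³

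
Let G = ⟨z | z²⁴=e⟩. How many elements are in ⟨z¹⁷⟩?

|⟨z¹⁷⟩| equals the order of z¹⁷. Compute successive powers until reaching e:
  (z¹⁷)¹ = z¹⁷, (z¹⁷)² = z¹⁰, (z¹⁷)³ = z³, (z¹⁷)⁴ = z²⁰, (z¹⁷)⁵ = z¹³, (z¹⁷)⁶ = z⁶, (z¹⁷)⁷ = z²³, (z¹⁷)⁸ = z¹⁶, (z¹⁷)⁹ = z⁹, (z¹⁷)¹⁰ = z², (z¹⁷)¹¹ = z¹⁹, (z¹⁷)¹² = z¹², (z¹⁷)¹³ = z⁵, (z¹⁷)¹⁴ = z²², (z¹⁷)¹⁵ = z¹⁵, (z¹⁷)¹⁶ = z⁸, (z¹⁷)¹⁷ = z, (z¹⁷)¹⁸ = z¹⁸, (z¹⁷)¹⁹ = z¹¹, (z¹⁷)²⁰ = z⁴, (z¹⁷)²¹ = z²¹, (z¹⁷)²² = z¹⁴, (z¹⁷)²³ = z⁷, (z¹⁷)²⁴ = e.
The smallest positive k with (z¹⁷)ᵏ = e is 24, so |⟨z¹⁷⟩| = 24.

Answer: 24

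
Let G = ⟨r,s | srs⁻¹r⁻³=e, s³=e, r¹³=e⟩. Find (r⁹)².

Compute successive powers of (r⁹), reducing at each step:
  (r⁹)²: (r⁹) · r⁹ = r⁵

Answer: r⁵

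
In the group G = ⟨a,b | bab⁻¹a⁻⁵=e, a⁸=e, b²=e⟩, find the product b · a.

Compute b · a by multiplying left to right and reducing via the relations at each step:
  b · a = a⁵b

Answer: a⁵b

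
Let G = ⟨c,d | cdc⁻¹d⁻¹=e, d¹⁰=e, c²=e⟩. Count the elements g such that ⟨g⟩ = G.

⟨g⟩ = G would require ord(g) = |G| = 20, but the maximum element order in G is 10 < 20. So G is not cyclic and no single element generates it: the count is 0.

Answer: 0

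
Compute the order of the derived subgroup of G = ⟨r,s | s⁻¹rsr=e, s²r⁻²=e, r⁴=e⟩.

G' = [G, G] is generated by all commutators. The generator-pair commutators are: [r, s] = r².
The subgroup they normally generate is {e, r²}, of order 2.
Check: |G/G'| = 8/2 = 4 is the order of the abelianisation.

Answer: 2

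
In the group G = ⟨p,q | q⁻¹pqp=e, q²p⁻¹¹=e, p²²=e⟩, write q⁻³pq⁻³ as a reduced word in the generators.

Multiply left to right, reducing at each step:
  q · p = p¹⁰q⁻¹
  (p¹⁰q⁻¹) · q⁻³ = p¹⁰

Answer: p¹⁰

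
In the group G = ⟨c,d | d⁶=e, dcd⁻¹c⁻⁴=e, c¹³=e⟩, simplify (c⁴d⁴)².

Compute successive powers of (c⁴d⁴), reducing at each step:
  (c⁴d⁴)²: (c⁴d⁴) · c⁴ = cd⁴;   (cd⁴) · d⁴ = cd²

Answer: cd²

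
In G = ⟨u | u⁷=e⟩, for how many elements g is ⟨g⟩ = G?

G is cyclic of order 7. An element generates G iff its order is 7, and a cyclic group of order 7 has exactly φ(7) = 6 such elements.

Answer: 6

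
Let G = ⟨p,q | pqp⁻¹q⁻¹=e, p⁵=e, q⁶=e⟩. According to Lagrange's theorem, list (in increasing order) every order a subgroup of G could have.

|G| = 30 = 2 · 3 · 5. By Lagrange's theorem the order of any subgroup divides 30; the divisors of 30 are 1, 2, 3, 5, 6, 10, 15, 30.

Answer: 1, 2, 3, 5, 6, 10, 15, 30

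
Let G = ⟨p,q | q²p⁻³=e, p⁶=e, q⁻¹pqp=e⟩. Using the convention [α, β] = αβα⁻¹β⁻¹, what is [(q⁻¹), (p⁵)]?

[(q⁻¹), (p⁵)] = (q⁻¹)·(p⁵)·(q⁻¹)⁻¹·(p⁵)⁻¹.
  (q⁻¹) · (p⁵) = pq⁻¹
  (pq⁻¹) · q = p
  p · p = p²

Answer: p²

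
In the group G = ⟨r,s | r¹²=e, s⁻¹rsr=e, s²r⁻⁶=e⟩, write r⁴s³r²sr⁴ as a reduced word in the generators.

Multiply left to right, reducing at each step:
  (r⁴) · s³ = r⁴s⁻¹
  (r⁴s⁻¹) · r² = r²s⁻¹
  (r²s⁻¹) · s = r²
  (r²) · r⁴ = r⁶

Answer: r⁶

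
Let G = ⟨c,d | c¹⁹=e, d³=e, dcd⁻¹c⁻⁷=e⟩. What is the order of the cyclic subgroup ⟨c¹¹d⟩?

|⟨c¹¹d⟩| equals the order of c¹¹d. Compute successive powers until reaching e:
  (c¹¹d)¹ = c¹¹d, (c¹¹d)² = c¹²d², (c¹¹d)³ = e.
The smallest positive k with (c¹¹d)ᵏ = e is 3, so |⟨c¹¹d⟩| = 3.

Answer: 3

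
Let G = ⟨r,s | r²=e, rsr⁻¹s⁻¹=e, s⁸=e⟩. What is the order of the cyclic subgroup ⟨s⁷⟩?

|⟨s⁷⟩| equals the order of s⁷. Compute successive powers until reaching e:
  (s⁷)¹ = s⁷, (s⁷)² = s⁶, (s⁷)³ = s⁵, (s⁷)⁴ = s⁴, (s⁷)⁵ = s³, (s⁷)⁶ = s², (s⁷)⁷ = s, (s⁷)⁸ = e.
The smallest positive k with (s⁷)ᵏ = e is 8, so |⟨s⁷⟩| = 8.

Answer: 8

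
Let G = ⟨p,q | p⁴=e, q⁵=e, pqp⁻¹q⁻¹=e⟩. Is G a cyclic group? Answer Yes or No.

|G| = 20. The element pq has order 20 (its powers give 20 distinct elements), so ⟨pq⟩ = G and G is cyclic.

Answer: Yes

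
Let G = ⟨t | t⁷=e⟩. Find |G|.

G is generated by a single element, so G is cyclic. The relator gives t⁷ = e and no smaller power is forced to be e, so the 7 powers {e, t, t², t³, t⁴, t⁵, t⁶} are distinct. Hence |G| = 7.

Answer: 7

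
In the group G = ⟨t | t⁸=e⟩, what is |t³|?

Compute successive powers until reaching e:
  (t³)¹ = t³, (t³)² = t⁶, (t³)³ = t, (t³)⁴ = t⁴, (t³)⁵ = t⁷, (t³)⁶ = t², (t³)⁷ = t⁵, (t³)⁸ = e.
The smallest positive k with (t³)ᵏ = e is 8.

Answer: 8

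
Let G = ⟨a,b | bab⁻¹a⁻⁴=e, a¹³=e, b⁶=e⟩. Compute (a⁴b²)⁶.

Compute successive powers of (a⁴b²), reducing at each step:
  (a⁴b²)²: (a⁴b²) · a⁴ = a³b²;   (a³b²) · b² = a³b⁴
  (a⁴b²)³: (a³b⁴) · a⁴ = b⁴;   (b⁴) · b² = e
  (a⁴b²)⁴: e · a⁴ = a⁴;   (a⁴) · b² = a⁴b²
  (a⁴b²)⁵: (a⁴b²) · a⁴ = a³b²;   (a³b²) · b² = a³b⁴
  (a⁴b²)⁶: (a³b⁴) · a⁴ = b⁴;   (b⁴) · b² = e

Answer: e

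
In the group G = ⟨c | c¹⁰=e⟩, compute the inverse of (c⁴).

The order of (c⁴) is 5 (smallest k with (c⁴)ᵏ = e), so (c⁴)⁻¹ = (c⁴)⁴ = c⁶.
Check: (c⁴) · (c⁶) → (c⁴) · c⁶ = e, giving e as required.

Answer: c⁶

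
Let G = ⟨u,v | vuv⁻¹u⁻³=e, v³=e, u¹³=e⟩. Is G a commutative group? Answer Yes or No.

u·v = uv but v·u = u³v, so u·v ≠ v·u and G is not abelian.

Answer: No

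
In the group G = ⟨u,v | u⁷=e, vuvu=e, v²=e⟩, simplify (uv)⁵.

Compute successive powers of (uv), reducing at each step:
  (uv)²: (uv) · u = v;   v · v = e
  (uv)³: e · u = u;   u · v = uv
  (uv)⁴: (uv) · u = v;   v · v = e
  (uv)⁵: e · u = u;   u · v = uv

Answer: uv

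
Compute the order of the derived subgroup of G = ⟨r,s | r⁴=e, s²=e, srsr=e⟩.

G' = [G, G] is generated by all commutators. The generator-pair commutators are: [r, s] = r².
The subgroup they normally generate is {e, r²}, of order 2.
Check: |G/G'| = 8/2 = 4 is the order of the abelianisation.

Answer: 2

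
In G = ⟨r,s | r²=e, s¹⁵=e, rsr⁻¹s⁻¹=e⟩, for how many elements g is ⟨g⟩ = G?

G is cyclic of order 30. An element generates G iff its order is 30, and a cyclic group of order 30 has exactly φ(30) = 8 such elements.

Answer: 8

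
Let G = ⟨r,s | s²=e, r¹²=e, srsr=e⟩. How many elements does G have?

Enumerate words in the generators, reducing via the relations: the distinct elements are
  {e, r, s, rs, r², r³, r⁴, r⁵, r⁶, r⁷, r⁸, r⁹, r²s, r³s, r¹¹, r¹⁰, r⁴s, r⁵s, r⁶s, r⁷s, r⁸s, r⁹s, r¹¹s, r¹⁰s}.
No further products give new elements, so |G| = 24.

Answer: 24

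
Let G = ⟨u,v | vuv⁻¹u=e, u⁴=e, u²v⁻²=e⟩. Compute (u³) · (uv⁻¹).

Compute (u³) · (uv⁻¹) by multiplying left to right and reducing via the relations at each step:
  (u³) · u = e
  e · v⁻¹ = v⁻¹

Answer: v⁻¹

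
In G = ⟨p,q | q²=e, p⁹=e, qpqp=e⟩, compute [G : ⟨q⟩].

First find ord(q) by computing successive powers:
  q¹ = q, q² = e.
So |⟨q⟩| = ord(q) = 2. With |G| = 18, by Lagrange [G : ⟨q⟩] = 18/2 = 9.

Answer: 9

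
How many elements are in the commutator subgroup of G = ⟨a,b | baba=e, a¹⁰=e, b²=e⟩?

G' = [G, G] is generated by all commutators. The generator-pair commutators are: [a, b] = a².
The subgroup they normally generate is {e, a², a⁴, a⁶, a⁸}, of order 5.
Check: |G/G'| = 20/5 = 4 is the order of the abelianisation.

Answer: 5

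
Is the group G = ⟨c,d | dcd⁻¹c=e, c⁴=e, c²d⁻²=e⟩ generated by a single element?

Every cyclic group is abelian. But c·d = cd while d·c = cd⁻¹, so c·d ≠ d·c and G is not abelian. Hence G is not cyclic.

Answer: No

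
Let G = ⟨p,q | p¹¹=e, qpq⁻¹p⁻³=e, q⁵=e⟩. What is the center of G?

An element z ∈ Z(G) iff z commutes with every generator.
For example e is central: e·p = p = p·e; e·q = q = q·e.
Whereas p ∉ Z(G) since p·q = pq ≠ p³q = q·p.
Checking each of the 55 elements this way gives Z(G) = {e}, of order 1.

Answer: {e}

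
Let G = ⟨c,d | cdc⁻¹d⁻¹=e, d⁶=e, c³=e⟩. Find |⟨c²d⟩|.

|⟨c²d⟩| equals the order of c²d. Compute successive powers until reaching e:
  (c²d)¹ = c²d, (c²d)² = cd², (c²d)³ = d³, (c²d)⁴ = c²d⁴, (c²d)⁵ = cd⁵, (c²d)⁶ = e.
The smallest positive k with (c²d)ᵏ = e is 6, so |⟨c²d⟩| = 6.

Answer: 6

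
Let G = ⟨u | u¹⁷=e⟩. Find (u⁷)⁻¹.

The order of (u⁷) is 17 (smallest k with (u⁷)ᵏ = e), so (u⁷)⁻¹ = (u⁷)¹⁶ = u¹⁰.
Check: (u⁷) · (u¹⁰) → (u⁷) · u¹⁰ = e, giving e as required.

Answer: u¹⁰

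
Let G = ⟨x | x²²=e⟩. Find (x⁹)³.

Compute successive powers of (x⁹), reducing at each step:
  (x⁹)²: (x⁹) · x⁹ = x¹⁸
  (x⁹)³: (x¹⁸) · x⁹ = x⁵

Answer: x⁵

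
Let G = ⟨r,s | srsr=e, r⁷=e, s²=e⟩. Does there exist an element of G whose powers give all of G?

Every cyclic group is abelian. But r·s = rs while s·r = r⁶s, so r·s ≠ s·r and G is not abelian. Hence G is not cyclic.

Answer: No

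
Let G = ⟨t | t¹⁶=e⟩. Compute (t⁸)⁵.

Compute successive powers of (t⁸), reducing at each step:
  (t⁸)²: (t⁸) · t⁸ = e
  (t⁸)³: e · t⁸ = t⁸
  (t⁸)⁴: (t⁸) · t⁸ = e
  (t⁸)⁵: e · t⁸ = t⁸

Answer: t⁸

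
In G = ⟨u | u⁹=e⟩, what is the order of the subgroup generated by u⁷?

|⟨u⁷⟩| equals the order of u⁷. Compute successive powers until reaching e:
  (u⁷)¹ = u⁷, (u⁷)² = u⁵, (u⁷)³ = u³, (u⁷)⁴ = u, (u⁷)⁵ = u⁸, (u⁷)⁶ = u⁶, (u⁷)⁷ = u⁴, (u⁷)⁸ = u², (u⁷)⁹ = e.
The smallest positive k with (u⁷)ᵏ = e is 9, so |⟨u⁷⟩| = 9.

Answer: 9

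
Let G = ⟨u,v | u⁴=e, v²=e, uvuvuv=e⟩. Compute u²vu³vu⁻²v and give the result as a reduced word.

Multiply left to right, reducing at each step:
  (u²) · v = u²v
  (u²v) · u³ = u²vu³
  (u²vu³) · v = u³vu
  (u³vu) · u⁻² = u³vu³
  (u³vu³) · v = vu

Answer: vu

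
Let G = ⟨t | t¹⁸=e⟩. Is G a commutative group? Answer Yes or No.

G has a single generator, so G is cyclic and hence abelian.

Answer: Yes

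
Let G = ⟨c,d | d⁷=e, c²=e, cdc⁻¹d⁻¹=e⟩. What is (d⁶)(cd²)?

Compute (d⁶) · (cd²) by multiplying left to right and reducing via the relations at each step:
  (d⁶) · c = cd⁶
  (cd⁶) · d² = cd

Answer: cd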